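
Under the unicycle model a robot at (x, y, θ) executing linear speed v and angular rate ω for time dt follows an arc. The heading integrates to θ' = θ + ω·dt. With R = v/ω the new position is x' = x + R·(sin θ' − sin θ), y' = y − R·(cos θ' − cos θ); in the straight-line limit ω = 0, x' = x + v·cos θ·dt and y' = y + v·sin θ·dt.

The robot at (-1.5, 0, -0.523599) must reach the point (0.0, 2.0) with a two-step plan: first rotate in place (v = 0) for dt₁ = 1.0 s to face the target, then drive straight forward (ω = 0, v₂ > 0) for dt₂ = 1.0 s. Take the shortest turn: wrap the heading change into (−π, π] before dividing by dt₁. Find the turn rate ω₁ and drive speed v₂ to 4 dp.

ω₁ = 1.4509, v₂ = 2.5000

heading to target = atan2(2−0, 0−-1.5) = 0.9273
Δθ = wrap(0.9273 − -0.5236) = 1.4509; ω₁ = Δθ/dt₁ = 1.4509
distance = √((0−-1.5)² + (2−0)²) = 2.5000; v₂ = distance/dt₂ = 2.5000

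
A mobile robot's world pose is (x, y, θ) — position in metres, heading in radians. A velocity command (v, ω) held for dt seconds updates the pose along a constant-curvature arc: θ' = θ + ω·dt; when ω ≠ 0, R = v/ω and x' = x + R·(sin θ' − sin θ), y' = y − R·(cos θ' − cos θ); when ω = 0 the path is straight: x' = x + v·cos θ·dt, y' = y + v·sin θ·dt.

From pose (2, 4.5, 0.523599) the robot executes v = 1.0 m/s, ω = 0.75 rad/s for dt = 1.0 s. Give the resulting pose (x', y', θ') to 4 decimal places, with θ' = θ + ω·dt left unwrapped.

(2.6082, 5.2642, 1.2736)

θ' = 0.5236 + 0.75·1.0 = 1.2736
R = v/ω = 1.0/0.75 = 1.3333
x' = 2 + 1.3333·(sin 1.2736 − sin 0.5236) = 2.6082
y' = 4.5 − 1.3333·(cos 1.2736 − cos 0.5236) = 5.2642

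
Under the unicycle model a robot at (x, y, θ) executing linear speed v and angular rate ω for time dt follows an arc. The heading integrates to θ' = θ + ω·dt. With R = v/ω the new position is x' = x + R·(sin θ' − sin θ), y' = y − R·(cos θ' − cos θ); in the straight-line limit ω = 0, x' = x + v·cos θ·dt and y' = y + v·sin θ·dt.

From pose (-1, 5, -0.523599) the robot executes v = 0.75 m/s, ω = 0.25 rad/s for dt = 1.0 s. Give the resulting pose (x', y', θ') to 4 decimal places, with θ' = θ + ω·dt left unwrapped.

θ' = -0.5236 + 0.25·1.0 = -0.2736
R = v/ω = 0.75/0.25 = 3.0000
x' = -1 + 3.0000·(sin -0.2736 − sin -0.5236) = -0.3106
y' = 5 − 3.0000·(cos -0.2736 − cos -0.5236) = 4.7097

(-0.3106, 4.7097, -0.2736)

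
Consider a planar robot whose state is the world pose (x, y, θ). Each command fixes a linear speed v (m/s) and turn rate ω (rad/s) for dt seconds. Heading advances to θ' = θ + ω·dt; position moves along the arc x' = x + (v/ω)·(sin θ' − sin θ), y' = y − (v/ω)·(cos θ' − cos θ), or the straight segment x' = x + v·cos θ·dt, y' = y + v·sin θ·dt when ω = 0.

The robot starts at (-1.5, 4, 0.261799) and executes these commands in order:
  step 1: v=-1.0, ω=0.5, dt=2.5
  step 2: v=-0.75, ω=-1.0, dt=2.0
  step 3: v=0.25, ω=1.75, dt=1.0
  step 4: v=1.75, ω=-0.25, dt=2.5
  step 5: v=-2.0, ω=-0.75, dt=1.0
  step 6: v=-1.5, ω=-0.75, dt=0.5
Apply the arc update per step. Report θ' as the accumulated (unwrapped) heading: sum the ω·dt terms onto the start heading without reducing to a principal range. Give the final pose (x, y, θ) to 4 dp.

(-3.9692, 4.8652, -0.4882)

step 1: θ'=1.5118 (R=-2.0000) → pose (-2.9789, 2.1861, 1.5118)
step 2: θ'=-0.4882 (R=0.7500) → pose (-4.0794, 1.5679, -0.4882)
step 3: θ'=1.2618 (R=0.1429) → pose (-3.8763, 1.6506, 1.2618)
step 4: θ'=0.6368 (R=-7.0000) → pose (-1.3702, 5.1499, 0.6368)
step 5: θ'=-0.1132 (R=2.6667) → pose (-3.2571, 4.6443, -0.1132)
step 6: θ'=-0.4882 (R=2.0000) → pose (-3.9692, 4.8652, -0.4882)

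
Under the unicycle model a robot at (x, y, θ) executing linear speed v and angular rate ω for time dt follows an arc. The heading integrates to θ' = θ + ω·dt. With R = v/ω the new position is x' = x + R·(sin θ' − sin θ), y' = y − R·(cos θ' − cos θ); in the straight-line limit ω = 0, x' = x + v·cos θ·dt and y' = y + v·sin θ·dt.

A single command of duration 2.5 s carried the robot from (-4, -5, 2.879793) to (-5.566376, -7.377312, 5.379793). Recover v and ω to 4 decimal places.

Δθ = 5.379793 − 2.879793 = 2.500000
ω = Δθ/dt = 2.500000/2.5 = 1.0000
R = −Δy/(cos θ' − cos θ) = 1.5000
v = R·ω = 1.5000·1.0000 = 1.5000

v = 1.5000, ω = 1.0000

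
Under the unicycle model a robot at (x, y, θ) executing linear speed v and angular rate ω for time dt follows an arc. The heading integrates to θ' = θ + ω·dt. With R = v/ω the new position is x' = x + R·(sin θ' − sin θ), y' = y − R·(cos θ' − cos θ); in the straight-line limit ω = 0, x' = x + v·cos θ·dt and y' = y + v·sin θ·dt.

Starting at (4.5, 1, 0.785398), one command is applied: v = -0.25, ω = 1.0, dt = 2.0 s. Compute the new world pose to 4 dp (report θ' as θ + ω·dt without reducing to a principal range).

(4.5896, 0.5889, 2.7854)

θ' = 0.7854 + 1.0·2.0 = 2.7854
R = v/ω = -0.25/1.0 = -0.2500
x' = 4.5 + -0.2500·(sin 2.7854 − sin 0.7854) = 4.5896
y' = 1 − -0.2500·(cos 2.7854 − cos 0.7854) = 0.5889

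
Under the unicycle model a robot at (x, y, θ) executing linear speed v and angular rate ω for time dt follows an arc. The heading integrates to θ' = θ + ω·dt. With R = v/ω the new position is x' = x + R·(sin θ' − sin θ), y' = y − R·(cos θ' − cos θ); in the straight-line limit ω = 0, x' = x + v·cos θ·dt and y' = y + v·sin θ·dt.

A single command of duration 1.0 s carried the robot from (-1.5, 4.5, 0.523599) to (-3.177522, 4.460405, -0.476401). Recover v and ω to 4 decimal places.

Δθ = -0.476401 − 0.523599 = -1.000000
ω = Δθ/dt = -1.000000/1.0 = -1.0000
R = Δx/(sin θ' − sin θ) = 1.7500
v = R·ω = 1.7500·-1.0000 = -1.7500

v = -1.7500, ω = -1.0000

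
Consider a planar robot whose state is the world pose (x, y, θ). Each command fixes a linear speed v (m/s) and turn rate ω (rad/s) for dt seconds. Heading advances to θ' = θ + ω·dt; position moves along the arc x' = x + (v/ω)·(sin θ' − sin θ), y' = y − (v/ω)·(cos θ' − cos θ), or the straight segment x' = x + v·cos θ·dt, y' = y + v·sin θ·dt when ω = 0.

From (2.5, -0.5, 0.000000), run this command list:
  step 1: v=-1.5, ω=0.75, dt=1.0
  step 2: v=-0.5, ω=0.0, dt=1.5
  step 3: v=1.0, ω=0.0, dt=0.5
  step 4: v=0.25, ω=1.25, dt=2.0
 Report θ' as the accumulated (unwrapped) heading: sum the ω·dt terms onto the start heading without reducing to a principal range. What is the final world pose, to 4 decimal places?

(0.7958, -0.8619, 3.2500)

step 1: θ'=0.7500 (R=-2.0000) → pose (1.1367, -1.0366, 0.7500)
step 2: θ'=0.7500 (straight) → pose (0.5880, -1.5479, 0.7500)
step 3: θ'=0.7500 (straight) → pose (0.9538, -1.2070, 0.7500)
step 4: θ'=3.2500 (R=0.2000) → pose (0.7958, -0.8619, 3.2500)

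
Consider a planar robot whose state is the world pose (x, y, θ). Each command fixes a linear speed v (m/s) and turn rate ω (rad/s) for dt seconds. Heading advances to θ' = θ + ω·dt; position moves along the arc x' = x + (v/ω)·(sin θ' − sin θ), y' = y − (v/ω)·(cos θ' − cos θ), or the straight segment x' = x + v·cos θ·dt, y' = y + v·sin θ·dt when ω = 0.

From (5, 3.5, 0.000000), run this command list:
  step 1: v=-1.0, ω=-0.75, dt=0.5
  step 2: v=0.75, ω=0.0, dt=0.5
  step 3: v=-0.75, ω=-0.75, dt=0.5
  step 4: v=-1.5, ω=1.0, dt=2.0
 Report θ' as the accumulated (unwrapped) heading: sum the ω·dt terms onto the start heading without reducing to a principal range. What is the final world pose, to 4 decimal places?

step 1: θ'=-0.3750 (R=1.3333) → pose (4.5116, 3.5927, -0.3750)
step 2: θ'=-0.3750 (straight) → pose (4.8606, 3.4553, -0.3750)
step 3: θ'=-0.7500 (R=1.0000) → pose (4.5452, 3.6541, -0.7500)
step 4: θ'=1.2500 (R=-1.5000) → pose (2.0993, 3.0296, 1.2500)

(2.0993, 3.0296, 1.2500)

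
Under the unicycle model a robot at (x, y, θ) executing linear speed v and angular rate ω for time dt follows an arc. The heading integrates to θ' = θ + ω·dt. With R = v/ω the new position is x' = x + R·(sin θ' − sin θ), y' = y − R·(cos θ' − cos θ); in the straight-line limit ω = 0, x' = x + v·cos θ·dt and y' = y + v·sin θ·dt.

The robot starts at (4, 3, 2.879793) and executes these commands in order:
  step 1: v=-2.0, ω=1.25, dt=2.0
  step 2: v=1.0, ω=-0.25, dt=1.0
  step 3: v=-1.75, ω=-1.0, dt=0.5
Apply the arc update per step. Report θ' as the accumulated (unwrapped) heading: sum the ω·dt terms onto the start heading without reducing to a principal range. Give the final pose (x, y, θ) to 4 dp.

(6.0414, 5.5354, 4.6298)

step 1: θ'=5.3798 (R=-1.6000) → pose (5.6708, 5.5358, 5.3798)
step 2: θ'=5.1298 (R=-4.0000) → pose (6.1857, 4.6816, 5.1298)
step 3: θ'=4.6298 (R=1.7500) → pose (6.0414, 5.5354, 4.6298)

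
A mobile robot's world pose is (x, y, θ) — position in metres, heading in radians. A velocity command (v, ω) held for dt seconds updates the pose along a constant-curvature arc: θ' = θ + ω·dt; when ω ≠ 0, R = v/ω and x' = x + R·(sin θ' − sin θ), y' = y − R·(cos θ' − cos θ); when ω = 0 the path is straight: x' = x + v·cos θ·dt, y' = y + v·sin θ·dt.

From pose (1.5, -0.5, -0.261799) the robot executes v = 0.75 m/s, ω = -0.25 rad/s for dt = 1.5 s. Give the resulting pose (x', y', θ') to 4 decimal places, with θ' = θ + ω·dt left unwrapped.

(2.5074, -0.9858, -0.6368)

θ' = -0.2618 + -0.25·1.5 = -0.6368
R = v/ω = 0.75/-0.25 = -3.0000
x' = 1.5 + -3.0000·(sin -0.6368 − sin -0.2618) = 2.5074
y' = -0.5 − -3.0000·(cos -0.6368 − cos -0.2618) = -0.9858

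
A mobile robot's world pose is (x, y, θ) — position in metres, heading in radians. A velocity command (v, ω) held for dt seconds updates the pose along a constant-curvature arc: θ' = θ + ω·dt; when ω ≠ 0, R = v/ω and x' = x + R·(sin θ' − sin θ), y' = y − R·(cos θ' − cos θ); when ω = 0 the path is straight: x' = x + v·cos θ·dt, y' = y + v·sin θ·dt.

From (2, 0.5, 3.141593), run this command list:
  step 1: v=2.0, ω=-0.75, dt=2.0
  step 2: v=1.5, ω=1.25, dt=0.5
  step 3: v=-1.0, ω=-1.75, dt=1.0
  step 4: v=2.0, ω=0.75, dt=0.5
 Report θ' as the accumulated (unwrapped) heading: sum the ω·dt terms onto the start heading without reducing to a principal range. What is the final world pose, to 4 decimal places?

(-0.3345, 3.4428, 0.8916)

step 1: θ'=1.6416 (R=-2.6667) → pose (-0.6600, 2.9780, 1.6416)
step 2: θ'=2.2666 (R=1.2000) → pose (-0.9359, 3.6623, 2.2666)
step 3: θ'=0.5166 (R=0.5714) → pose (-1.0923, 2.7992, 0.5166)
step 4: θ'=0.8916 (R=2.6667) → pose (-0.3345, 3.4428, 0.8916)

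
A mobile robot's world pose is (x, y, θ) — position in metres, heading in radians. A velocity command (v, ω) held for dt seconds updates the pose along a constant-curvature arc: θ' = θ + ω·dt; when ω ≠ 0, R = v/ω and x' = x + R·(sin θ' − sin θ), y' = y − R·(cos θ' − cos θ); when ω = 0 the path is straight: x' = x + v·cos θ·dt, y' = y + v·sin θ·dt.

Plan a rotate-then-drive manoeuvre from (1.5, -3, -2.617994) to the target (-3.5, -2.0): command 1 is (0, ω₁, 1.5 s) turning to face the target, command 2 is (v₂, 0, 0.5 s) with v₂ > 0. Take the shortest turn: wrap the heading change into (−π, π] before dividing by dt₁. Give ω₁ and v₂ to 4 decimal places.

heading to target = atan2(-2−-3, -3.5−1.5) = 2.9442
Δθ = wrap(2.9442 − -2.6180) = -0.7210; ω₁ = Δθ/dt₁ = -0.4807
distance = √((-3.5−1.5)² + (-2−-3)²) = 5.0990; v₂ = distance/dt₂ = 10.1980

ω₁ = -0.4807, v₂ = 10.1980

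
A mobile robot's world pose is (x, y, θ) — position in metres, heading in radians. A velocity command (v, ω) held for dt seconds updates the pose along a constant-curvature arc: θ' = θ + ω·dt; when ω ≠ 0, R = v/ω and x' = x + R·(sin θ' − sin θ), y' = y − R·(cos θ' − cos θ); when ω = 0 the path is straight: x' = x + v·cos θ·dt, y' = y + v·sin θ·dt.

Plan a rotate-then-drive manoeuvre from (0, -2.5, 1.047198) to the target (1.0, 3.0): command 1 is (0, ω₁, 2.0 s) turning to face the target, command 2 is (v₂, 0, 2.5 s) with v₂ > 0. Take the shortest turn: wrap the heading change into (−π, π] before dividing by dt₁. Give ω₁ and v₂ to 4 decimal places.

ω₁ = 0.1719, v₂ = 2.2361

heading to target = atan2(3−-2.5, 1−0) = 1.3909
Δθ = wrap(1.3909 − 1.0472) = 0.3437; ω₁ = Δθ/dt₁ = 0.1719
distance = √((1−0)² + (3−-2.5)²) = 5.5902; v₂ = distance/dt₂ = 2.2361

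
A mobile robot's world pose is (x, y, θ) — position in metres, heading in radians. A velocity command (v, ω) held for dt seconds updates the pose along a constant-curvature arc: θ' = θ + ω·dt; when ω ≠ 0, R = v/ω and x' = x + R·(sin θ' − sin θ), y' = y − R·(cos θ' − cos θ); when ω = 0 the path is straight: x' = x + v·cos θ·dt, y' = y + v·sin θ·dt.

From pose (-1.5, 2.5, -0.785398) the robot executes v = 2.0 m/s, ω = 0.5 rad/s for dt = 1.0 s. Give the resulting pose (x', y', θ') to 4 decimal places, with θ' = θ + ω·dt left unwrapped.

(0.2023, 1.4902, -0.2854)

θ' = -0.7854 + 0.5·1.0 = -0.2854
R = v/ω = 2.0/0.5 = 4.0000
x' = -1.5 + 4.0000·(sin -0.2854 − sin -0.7854) = 0.2023
y' = 2.5 − 4.0000·(cos -0.2854 − cos -0.7854) = 1.4902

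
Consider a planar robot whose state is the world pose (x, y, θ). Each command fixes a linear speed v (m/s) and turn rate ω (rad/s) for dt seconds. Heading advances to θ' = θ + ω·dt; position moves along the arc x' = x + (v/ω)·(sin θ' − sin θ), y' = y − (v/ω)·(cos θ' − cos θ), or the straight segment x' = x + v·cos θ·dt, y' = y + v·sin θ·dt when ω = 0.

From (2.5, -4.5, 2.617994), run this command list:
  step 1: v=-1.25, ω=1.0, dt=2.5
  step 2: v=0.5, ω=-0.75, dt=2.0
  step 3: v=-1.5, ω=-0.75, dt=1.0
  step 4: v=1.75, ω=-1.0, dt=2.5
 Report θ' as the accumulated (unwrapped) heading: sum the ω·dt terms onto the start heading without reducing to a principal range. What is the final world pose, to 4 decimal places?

step 1: θ'=5.1180 (R=-1.2500) → pose (4.2736, -2.9242, 5.1180)
step 2: θ'=3.6180 (R=-0.6667) → pose (3.9667, -3.7797, 3.6180)
step 3: θ'=2.8680 (R=2.0000) → pose (5.4243, -3.6314, 2.8680)
step 4: θ'=0.3680 (R=-1.7500) → pose (5.2676, -0.3137, 0.3680)

(5.2676, -0.3137, 0.3680)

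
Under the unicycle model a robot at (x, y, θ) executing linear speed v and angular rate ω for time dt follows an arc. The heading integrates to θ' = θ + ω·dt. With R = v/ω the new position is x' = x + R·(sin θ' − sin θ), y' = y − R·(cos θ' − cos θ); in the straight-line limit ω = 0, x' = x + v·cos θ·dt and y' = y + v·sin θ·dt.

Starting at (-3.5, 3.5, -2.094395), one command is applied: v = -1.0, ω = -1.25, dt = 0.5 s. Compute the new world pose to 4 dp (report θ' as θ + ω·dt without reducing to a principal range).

(-3.1350, 3.8298, -2.7194)

θ' = -2.0944 + -1.25·0.5 = -2.7194
R = v/ω = -1.0/-1.25 = 0.8000
x' = -3.5 + 0.8000·(sin -2.7194 − sin -2.0944) = -3.1350
y' = 3.5 − 0.8000·(cos -2.7194 − cos -2.0944) = 3.8298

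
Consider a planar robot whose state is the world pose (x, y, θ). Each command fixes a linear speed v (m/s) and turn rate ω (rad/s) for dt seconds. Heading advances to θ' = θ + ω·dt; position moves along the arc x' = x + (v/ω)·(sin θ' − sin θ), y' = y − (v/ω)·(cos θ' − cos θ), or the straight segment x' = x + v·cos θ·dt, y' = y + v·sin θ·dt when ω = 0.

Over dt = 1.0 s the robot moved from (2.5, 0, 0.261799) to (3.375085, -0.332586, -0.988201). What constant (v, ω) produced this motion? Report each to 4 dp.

Δθ = -0.988201 − 0.261799 = -1.250000
ω = Δθ/dt = -1.250000/1.0 = -1.2500
R = Δx/(sin θ' − sin θ) = -0.8000
v = R·ω = -0.8000·-1.2500 = 1.0000

v = 1.0000, ω = -1.2500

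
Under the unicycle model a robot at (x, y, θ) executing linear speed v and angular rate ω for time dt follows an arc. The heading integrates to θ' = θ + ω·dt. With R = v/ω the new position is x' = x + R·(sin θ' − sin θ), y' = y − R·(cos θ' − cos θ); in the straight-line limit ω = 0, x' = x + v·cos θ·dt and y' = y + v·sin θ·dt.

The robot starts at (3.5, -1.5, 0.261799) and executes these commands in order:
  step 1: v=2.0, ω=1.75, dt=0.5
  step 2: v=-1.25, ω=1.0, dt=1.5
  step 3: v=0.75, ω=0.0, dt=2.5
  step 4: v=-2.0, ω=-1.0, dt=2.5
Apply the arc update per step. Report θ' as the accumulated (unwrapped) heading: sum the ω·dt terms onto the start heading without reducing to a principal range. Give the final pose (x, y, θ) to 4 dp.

step 1: θ'=1.1368 (R=1.1429) → pose (4.2411, -0.8767, 1.1368)
step 2: θ'=2.6368 (R=-1.2500) → pose (4.7707, -2.4964, 2.6368)
step 3: θ'=2.6368 (straight) → pose (3.1296, -1.5896, 2.6368)
step 4: θ'=0.1368 (R=2.0000) → pose (2.4350, -5.3214, 0.1368)

(2.4350, -5.3214, 0.1368)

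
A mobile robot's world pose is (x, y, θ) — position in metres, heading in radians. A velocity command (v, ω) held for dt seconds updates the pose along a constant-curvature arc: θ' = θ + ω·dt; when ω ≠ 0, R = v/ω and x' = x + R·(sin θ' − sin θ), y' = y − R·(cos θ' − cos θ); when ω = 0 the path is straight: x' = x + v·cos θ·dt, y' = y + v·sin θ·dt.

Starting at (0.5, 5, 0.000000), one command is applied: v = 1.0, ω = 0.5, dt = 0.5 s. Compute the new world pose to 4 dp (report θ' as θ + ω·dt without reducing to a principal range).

θ' = 0.0000 + 0.5·0.5 = 0.2500
R = v/ω = 1.0/0.5 = 2.0000
x' = 0.5 + 2.0000·(sin 0.2500 − sin 0.0000) = 0.9948
y' = 5 − 2.0000·(cos 0.2500 − cos 0.0000) = 5.0622

(0.9948, 5.0622, 0.2500)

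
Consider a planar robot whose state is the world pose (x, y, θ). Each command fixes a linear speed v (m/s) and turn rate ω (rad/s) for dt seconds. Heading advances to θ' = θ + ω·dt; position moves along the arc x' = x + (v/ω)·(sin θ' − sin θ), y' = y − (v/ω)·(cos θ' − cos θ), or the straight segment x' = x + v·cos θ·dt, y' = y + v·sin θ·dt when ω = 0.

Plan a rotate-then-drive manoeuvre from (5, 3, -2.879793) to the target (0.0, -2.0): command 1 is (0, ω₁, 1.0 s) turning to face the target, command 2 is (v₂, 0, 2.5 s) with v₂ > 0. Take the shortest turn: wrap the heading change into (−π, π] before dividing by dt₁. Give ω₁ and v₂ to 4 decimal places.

heading to target = atan2(-2−3, 0−5) = -2.3562
Δθ = wrap(-2.3562 − -2.8798) = 0.5236; ω₁ = Δθ/dt₁ = 0.5236
distance = √((0−5)² + (-2−3)²) = 7.0711; v₂ = distance/dt₂ = 2.8284

ω₁ = 0.5236, v₂ = 2.8284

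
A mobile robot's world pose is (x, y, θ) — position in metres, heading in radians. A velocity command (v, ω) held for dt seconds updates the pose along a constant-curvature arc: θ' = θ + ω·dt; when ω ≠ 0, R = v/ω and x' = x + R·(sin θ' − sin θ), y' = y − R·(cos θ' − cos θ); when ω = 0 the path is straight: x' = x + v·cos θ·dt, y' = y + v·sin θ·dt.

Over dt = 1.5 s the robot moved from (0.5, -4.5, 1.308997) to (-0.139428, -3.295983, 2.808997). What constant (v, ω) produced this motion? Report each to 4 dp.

v = 1.0000, ω = 1.0000

Δθ = 2.808997 − 1.308997 = 1.500000
ω = Δθ/dt = 1.500000/1.5 = 1.0000
R = −Δy/(cos θ' − cos θ) = 1.0000
v = R·ω = 1.0000·1.0000 = 1.0000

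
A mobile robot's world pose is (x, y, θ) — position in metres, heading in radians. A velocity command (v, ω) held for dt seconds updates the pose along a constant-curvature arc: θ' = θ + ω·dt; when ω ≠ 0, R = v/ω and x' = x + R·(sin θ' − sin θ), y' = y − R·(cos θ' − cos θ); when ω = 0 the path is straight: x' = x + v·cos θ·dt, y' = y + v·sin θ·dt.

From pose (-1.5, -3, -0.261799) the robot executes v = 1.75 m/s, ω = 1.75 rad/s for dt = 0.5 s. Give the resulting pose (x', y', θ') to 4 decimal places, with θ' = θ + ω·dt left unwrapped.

θ' = -0.2618 + 1.75·0.5 = 0.6132
R = v/ω = 1.75/1.75 = 1.0000
x' = -1.5 + 1.0000·(sin 0.6132 − sin -0.2618) = -0.6657
y' = -3 − 1.0000·(cos 0.6132 − cos -0.2618) = -2.8519

(-0.6657, -2.8519, 0.6132)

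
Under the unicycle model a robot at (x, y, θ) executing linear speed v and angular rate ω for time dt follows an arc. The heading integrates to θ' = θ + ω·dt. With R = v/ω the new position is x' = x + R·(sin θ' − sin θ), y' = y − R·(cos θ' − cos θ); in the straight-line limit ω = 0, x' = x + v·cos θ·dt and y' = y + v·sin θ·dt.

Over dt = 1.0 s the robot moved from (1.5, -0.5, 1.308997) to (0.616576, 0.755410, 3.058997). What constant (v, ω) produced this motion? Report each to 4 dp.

v = 1.7500, ω = 1.7500

Δθ = 3.058997 − 1.308997 = 1.750000
ω = Δθ/dt = 1.750000/1.0 = 1.7500
R = −Δy/(cos θ' − cos θ) = 1.0000
v = R·ω = 1.0000·1.7500 = 1.7500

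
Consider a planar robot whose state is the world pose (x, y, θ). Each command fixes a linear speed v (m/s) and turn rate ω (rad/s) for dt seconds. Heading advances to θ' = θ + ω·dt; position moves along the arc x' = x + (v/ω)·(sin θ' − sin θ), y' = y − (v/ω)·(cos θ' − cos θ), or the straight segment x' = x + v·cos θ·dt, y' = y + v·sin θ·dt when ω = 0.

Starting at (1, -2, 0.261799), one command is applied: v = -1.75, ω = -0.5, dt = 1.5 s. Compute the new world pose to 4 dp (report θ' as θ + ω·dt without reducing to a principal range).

(-1.5475, -1.7104, -0.4882)

θ' = 0.2618 + -0.5·1.5 = -0.4882
R = v/ω = -1.75/-0.5 = 3.5000
x' = 1 + 3.5000·(sin -0.4882 − sin 0.2618) = -1.5475
y' = -2 − 3.5000·(cos -0.4882 − cos 0.2618) = -1.7104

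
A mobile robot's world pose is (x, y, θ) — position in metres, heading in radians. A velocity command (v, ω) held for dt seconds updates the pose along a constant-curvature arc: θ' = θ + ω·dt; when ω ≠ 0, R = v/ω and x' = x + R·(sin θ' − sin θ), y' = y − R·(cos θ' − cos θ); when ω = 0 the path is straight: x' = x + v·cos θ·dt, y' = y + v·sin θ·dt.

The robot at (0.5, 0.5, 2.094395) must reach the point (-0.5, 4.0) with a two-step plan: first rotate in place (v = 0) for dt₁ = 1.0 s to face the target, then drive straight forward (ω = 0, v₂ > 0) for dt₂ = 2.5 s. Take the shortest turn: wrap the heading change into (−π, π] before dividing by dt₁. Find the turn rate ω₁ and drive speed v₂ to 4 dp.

ω₁ = -0.2453, v₂ = 1.4560

heading to target = atan2(4−0.5, -0.5−0.5) = 1.8491
Δθ = wrap(1.8491 − 2.0944) = -0.2453; ω₁ = Δθ/dt₁ = -0.2453
distance = √((-0.5−0.5)² + (4−0.5)²) = 3.6401; v₂ = distance/dt₂ = 1.4560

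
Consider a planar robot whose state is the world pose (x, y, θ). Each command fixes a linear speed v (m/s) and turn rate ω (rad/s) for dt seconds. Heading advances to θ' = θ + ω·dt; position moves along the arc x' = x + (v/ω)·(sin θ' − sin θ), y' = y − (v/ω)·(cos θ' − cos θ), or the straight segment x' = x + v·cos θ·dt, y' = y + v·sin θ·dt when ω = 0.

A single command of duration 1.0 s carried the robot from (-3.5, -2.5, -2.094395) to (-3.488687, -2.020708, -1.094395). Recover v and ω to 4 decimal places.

v = -0.5000, ω = 1.0000

Δθ = -1.094395 − -2.094395 = 1.000000
ω = Δθ/dt = 1.000000/1.0 = 1.0000
R = −Δy/(cos θ' − cos θ) = -0.5000
v = R·ω = -0.5000·1.0000 = -0.5000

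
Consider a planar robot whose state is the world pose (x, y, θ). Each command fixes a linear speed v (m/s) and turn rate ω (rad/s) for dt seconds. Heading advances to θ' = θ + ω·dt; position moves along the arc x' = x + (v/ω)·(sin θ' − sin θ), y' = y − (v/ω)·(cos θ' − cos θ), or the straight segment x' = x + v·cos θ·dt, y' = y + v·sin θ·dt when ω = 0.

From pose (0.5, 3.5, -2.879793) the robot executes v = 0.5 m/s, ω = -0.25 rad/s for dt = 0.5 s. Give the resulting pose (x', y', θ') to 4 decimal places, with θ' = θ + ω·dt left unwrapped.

θ' = -2.8798 + -0.25·0.5 = -3.0048
R = v/ω = 0.5/-0.25 = -2.0000
x' = 0.5 + -2.0000·(sin -3.0048 − sin -2.8798) = 0.2551
y' = 3.5 − -2.0000·(cos -3.0048 − cos -2.8798) = 3.4505

(0.2551, 3.4505, -3.0048)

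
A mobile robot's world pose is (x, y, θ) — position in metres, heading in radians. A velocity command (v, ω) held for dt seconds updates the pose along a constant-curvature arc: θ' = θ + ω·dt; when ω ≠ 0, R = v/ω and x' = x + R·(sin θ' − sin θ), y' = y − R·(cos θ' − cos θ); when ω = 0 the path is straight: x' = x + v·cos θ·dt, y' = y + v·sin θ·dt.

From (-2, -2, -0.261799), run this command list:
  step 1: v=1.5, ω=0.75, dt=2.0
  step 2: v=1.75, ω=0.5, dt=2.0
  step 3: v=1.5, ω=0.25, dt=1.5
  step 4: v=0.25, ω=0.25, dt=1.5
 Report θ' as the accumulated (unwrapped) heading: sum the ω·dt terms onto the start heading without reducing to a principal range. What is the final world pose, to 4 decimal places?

(-2.1902, 4.1806, 2.9882)

step 1: θ'=1.2382 (R=2.0000) → pose (0.4080, -0.7211, 1.2382)
step 2: θ'=2.2382 (R=3.5000) → pose (-0.1512, 2.5879, 2.2382)
step 3: θ'=2.6132 (R=6.0000) → pose (-1.8389, 4.0559, 2.6132)
step 4: θ'=2.9882 (R=1.0000) → pose (-2.1902, 4.1806, 2.9882)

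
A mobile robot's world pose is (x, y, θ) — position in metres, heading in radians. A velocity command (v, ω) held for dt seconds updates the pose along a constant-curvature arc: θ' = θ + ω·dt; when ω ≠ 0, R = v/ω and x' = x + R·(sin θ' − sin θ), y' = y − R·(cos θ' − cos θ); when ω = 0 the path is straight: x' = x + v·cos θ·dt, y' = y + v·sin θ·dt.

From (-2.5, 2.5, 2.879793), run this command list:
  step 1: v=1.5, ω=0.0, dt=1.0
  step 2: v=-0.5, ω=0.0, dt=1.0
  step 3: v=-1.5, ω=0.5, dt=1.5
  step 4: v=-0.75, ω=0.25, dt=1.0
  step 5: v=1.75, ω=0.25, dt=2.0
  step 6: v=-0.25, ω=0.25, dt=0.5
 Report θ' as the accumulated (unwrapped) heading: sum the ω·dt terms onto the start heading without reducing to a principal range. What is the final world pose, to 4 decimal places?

(-2.5429, 0.6657, 4.5048)

step 1: θ'=2.8798 (straight) → pose (-3.9489, 2.8882, 2.8798)
step 2: θ'=2.8798 (straight) → pose (-3.4659, 2.7588, 2.8798)
step 3: θ'=3.6298 (R=-3.0000) → pose (-1.2824, 3.0071, 3.6298)
step 4: θ'=3.8798 (R=-3.0000) → pose (-0.6706, 3.4376, 3.8798)
step 5: θ'=4.3798 (R=7.0000) → pose (-2.5763, 0.5453, 4.3798)
step 6: θ'=4.5048 (R=-1.0000) → pose (-2.5429, 0.6657, 4.5048)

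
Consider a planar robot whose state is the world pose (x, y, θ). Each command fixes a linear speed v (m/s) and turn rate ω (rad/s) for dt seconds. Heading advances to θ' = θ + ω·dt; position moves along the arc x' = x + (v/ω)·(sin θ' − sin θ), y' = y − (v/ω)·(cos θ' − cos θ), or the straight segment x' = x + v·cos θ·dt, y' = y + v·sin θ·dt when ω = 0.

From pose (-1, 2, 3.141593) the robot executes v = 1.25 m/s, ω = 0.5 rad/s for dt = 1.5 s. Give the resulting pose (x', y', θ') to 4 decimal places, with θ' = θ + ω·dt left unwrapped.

θ' = 3.1416 + 0.5·1.5 = 3.8916
R = v/ω = 1.25/0.5 = 2.5000
x' = -1 + 2.5000·(sin 3.8916 − sin 3.1416) = -2.7041
y' = 2 − 2.5000·(cos 3.8916 − cos 3.1416) = 1.3292

(-2.7041, 1.3292, 3.8916)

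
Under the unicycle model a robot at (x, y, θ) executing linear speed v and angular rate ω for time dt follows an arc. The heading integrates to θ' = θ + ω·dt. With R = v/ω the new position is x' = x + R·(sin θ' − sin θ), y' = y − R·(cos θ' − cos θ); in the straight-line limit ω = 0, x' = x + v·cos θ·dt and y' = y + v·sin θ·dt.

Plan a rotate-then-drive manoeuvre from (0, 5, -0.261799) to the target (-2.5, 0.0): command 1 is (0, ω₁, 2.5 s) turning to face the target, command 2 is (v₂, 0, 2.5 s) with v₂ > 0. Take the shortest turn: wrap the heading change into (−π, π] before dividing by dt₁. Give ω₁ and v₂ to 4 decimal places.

heading to target = atan2(0−5, -2.5−0) = -2.0344
Δθ = wrap(-2.0344 − -0.2618) = -1.7726; ω₁ = Δθ/dt₁ = -0.7091
distance = √((-2.5−0)² + (0−5)²) = 5.5902; v₂ = distance/dt₂ = 2.2361

ω₁ = -0.7091, v₂ = 2.2361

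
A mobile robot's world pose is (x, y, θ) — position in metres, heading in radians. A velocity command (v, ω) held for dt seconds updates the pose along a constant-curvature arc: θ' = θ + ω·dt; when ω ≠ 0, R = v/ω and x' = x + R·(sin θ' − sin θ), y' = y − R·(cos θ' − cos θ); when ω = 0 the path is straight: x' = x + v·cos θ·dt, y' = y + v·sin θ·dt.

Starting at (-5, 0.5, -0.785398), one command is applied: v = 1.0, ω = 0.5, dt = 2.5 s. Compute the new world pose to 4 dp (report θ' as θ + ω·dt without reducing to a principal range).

(-2.6897, 0.1262, 0.4646)

θ' = -0.7854 + 0.5·2.5 = 0.4646
R = v/ω = 1.0/0.5 = 2.0000
x' = -5 + 2.0000·(sin 0.4646 − sin -0.7854) = -2.6897
y' = 0.5 − 2.0000·(cos 0.4646 − cos -0.7854) = 0.1262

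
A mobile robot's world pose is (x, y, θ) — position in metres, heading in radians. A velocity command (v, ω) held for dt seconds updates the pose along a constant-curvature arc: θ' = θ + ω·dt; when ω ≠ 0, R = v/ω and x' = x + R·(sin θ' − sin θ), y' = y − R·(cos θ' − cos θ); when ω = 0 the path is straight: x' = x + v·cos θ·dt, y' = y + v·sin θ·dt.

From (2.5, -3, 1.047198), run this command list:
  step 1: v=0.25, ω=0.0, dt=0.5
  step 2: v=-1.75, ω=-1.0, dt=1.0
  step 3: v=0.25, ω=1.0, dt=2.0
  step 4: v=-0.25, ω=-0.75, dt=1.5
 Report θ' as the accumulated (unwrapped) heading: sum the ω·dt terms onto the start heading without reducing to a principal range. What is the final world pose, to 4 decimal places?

(1.3093, -3.7546, 0.9222)

step 1: θ'=1.0472 (straight) → pose (2.5625, -2.8917, 1.0472)
step 2: θ'=0.0472 (R=1.7500) → pose (1.1295, -3.7648, 0.0472)
step 3: θ'=2.0472 (R=0.2500) → pose (1.3399, -3.4004, 2.0472)
step 4: θ'=0.9222 (R=0.3333) → pose (1.3093, -3.7546, 0.9222)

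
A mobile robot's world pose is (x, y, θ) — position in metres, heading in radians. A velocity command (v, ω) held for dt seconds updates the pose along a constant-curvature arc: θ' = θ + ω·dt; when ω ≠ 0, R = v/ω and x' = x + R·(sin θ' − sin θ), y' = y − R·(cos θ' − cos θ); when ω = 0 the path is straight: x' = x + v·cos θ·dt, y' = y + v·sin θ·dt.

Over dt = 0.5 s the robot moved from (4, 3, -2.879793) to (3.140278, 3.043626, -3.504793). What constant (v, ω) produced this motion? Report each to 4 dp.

Δθ = -3.504793 − -2.879793 = -0.625000
ω = Δθ/dt = -0.625000/0.5 = -1.2500
R = Δx/(sin θ' − sin θ) = -1.4000
v = R·ω = -1.4000·-1.2500 = 1.7500

v = 1.7500, ω = -1.2500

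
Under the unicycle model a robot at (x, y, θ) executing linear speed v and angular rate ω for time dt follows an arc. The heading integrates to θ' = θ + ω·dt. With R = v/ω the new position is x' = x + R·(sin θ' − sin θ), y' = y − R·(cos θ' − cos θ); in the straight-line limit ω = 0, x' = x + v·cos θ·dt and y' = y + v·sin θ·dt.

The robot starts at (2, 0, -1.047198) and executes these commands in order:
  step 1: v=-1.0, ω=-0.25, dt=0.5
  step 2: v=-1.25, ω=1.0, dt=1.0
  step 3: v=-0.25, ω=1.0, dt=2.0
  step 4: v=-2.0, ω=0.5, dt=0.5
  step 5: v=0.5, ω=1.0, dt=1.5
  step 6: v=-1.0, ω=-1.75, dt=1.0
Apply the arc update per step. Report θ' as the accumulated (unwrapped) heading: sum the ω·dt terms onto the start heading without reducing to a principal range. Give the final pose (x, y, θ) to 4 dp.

step 1: θ'=-1.1722 (R=4.0000) → pose (1.7777, 0.4475, -1.1722)
step 2: θ'=-0.1722 (R=-1.2500) → pose (0.8399, 1.1938, -0.1722)
step 3: θ'=1.8278 (R=-0.2500) → pose (0.5552, 0.8840, 1.8278)
step 4: θ'=2.0778 (R=-4.0000) → pose (0.9270, -0.0415, 2.0778)
step 5: θ'=3.5778 (R=0.5000) → pose (0.2787, 0.1689, 3.5778)
step 6: θ'=1.8278 (R=0.5714) → pose (1.0728, -0.2038, 1.8278)

(1.0728, -0.2038, 1.8278)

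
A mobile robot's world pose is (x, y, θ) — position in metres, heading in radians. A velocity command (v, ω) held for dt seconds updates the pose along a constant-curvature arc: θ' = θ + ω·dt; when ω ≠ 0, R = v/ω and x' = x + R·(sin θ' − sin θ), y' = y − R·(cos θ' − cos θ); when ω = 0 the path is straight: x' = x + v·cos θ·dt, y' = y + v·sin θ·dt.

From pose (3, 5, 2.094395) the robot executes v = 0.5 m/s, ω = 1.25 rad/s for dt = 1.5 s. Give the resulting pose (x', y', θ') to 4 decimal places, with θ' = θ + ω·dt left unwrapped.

θ' = 2.0944 + 1.25·1.5 = 3.9694
R = v/ω = 0.5/1.25 = 0.4000
x' = 3 + 0.4000·(sin 3.9694 − sin 2.0944) = 2.3590
y' = 5 − 0.4000·(cos 3.9694 − cos 2.0944) = 5.0706

(2.3590, 5.0706, 3.9694)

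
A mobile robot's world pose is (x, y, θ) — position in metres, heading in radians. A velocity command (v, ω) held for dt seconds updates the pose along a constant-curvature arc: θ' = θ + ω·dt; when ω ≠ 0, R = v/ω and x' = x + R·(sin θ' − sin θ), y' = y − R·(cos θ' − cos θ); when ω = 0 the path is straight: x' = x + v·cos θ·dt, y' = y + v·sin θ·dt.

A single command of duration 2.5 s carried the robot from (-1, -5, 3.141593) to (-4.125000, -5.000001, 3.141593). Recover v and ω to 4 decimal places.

Δθ = 3.141593 − 3.141593 = 0.000000
ω = Δθ/dt = 0.000000/2.5 = 0.0000
ω = 0 → v = (Δx·cos θ + Δy·sin θ)/dt = 1.2500

v = 1.2500, ω = 0.0000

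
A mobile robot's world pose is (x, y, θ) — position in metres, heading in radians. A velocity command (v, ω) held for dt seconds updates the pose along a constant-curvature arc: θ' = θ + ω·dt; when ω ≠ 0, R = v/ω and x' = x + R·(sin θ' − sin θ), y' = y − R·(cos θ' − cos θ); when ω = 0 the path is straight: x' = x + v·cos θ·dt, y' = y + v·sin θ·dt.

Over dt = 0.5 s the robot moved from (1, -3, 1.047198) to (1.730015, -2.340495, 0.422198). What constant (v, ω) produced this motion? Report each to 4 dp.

Δθ = 0.422198 − 1.047198 = -0.625000
ω = Δθ/dt = -0.625000/0.5 = -1.2500
R = Δx/(sin θ' − sin θ) = -1.6000
v = R·ω = -1.6000·-1.2500 = 2.0000

v = 2.0000, ω = -1.2500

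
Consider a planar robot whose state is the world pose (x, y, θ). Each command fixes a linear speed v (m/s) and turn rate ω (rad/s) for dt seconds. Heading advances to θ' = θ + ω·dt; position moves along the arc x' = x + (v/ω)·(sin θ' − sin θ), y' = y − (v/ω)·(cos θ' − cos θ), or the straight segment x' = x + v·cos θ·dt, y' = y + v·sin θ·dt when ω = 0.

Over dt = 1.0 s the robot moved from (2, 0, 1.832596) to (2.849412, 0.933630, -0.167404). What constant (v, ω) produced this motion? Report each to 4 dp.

Δθ = -0.167404 − 1.832596 = -2.000000
ω = Δθ/dt = -2.000000/1.0 = -2.0000
R = −Δy/(cos θ' − cos θ) = -0.7500
v = R·ω = -0.7500·-2.0000 = 1.5000

v = 1.5000, ω = -2.0000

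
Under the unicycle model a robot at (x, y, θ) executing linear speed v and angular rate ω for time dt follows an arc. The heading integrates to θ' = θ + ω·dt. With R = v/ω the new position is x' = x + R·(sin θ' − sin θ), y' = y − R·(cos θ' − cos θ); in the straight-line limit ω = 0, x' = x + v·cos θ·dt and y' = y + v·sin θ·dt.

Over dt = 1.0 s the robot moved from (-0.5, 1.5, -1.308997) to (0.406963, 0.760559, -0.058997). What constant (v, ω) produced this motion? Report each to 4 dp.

Δθ = -0.058997 − -1.308997 = 1.250000
ω = Δθ/dt = 1.250000/1.0 = 1.2500
R = Δx/(sin θ' − sin θ) = 1.0000
v = R·ω = 1.0000·1.2500 = 1.2500

v = 1.2500, ω = 1.2500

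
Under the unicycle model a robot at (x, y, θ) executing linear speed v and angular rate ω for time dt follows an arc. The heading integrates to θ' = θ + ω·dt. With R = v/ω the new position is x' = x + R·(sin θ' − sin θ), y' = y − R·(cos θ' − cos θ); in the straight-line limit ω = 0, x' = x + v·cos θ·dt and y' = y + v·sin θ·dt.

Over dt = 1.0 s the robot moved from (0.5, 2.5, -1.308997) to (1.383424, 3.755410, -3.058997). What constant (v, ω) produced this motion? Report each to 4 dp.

v = -1.7500, ω = -1.7500

Δθ = -3.058997 − -1.308997 = -1.750000
ω = Δθ/dt = -1.750000/1.0 = -1.7500
R = −Δy/(cos θ' − cos θ) = 1.0000
v = R·ω = 1.0000·-1.7500 = -1.7500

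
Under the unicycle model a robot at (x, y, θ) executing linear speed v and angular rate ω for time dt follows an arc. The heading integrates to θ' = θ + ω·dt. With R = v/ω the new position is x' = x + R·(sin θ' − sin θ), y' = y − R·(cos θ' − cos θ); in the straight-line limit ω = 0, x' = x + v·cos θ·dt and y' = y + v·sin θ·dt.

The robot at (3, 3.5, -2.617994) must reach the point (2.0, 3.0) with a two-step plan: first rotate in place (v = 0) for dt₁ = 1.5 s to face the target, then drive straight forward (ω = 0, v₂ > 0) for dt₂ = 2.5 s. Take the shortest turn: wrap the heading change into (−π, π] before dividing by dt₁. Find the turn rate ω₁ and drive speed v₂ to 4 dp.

ω₁ = -0.0400, v₂ = 0.4472

heading to target = atan2(3−3.5, 2−3) = -2.6779
Δθ = wrap(-2.6779 − -2.6180) = -0.0600; ω₁ = Δθ/dt₁ = -0.0400
distance = √((2−3)² + (3−3.5)²) = 1.1180; v₂ = distance/dt₂ = 0.4472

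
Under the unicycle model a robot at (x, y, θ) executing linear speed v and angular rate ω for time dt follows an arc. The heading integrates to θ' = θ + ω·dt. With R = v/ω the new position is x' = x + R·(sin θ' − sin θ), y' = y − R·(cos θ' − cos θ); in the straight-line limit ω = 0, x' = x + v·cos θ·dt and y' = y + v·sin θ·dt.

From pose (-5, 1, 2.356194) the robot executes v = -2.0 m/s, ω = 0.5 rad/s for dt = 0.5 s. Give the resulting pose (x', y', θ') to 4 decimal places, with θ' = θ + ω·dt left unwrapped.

(-4.2123, 0.3882, 2.6062)

θ' = 2.3562 + 0.5·0.5 = 2.6062
R = v/ω = -2.0/0.5 = -4.0000
x' = -5 + -4.0000·(sin 2.6062 − sin 2.3562) = -4.2123
y' = 1 − -4.0000·(cos 2.6062 − cos 2.3562) = 0.3882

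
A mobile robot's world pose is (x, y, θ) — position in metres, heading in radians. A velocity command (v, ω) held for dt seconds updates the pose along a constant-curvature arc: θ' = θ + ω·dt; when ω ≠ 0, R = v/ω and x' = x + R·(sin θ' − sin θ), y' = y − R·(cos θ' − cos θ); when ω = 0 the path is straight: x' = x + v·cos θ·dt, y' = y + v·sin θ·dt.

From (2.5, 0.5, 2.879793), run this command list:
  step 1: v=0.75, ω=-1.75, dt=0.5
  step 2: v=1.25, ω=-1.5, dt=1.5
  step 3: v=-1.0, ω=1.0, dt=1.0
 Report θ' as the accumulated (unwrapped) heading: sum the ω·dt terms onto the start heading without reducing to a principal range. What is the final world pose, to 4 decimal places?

step 1: θ'=2.0048 (R=-0.4286) → pose (2.2221, 0.7338, 2.0048)
step 2: θ'=-0.2452 (R=-0.8333) → pose (3.1805, 1.8926, -0.2452)
step 3: θ'=0.7548 (R=-1.0000) → pose (2.2526, 1.6509, 0.7548)

(2.2526, 1.6509, 0.7548)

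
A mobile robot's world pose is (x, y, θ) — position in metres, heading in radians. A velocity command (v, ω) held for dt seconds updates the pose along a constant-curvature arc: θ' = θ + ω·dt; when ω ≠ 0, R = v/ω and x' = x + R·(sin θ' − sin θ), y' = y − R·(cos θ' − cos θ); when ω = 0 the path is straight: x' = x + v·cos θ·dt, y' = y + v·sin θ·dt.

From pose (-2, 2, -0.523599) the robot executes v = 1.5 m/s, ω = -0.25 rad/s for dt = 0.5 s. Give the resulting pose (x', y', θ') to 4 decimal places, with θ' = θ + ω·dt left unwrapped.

(-1.3756, 1.5854, -0.6486)

θ' = -0.5236 + -0.25·0.5 = -0.6486
R = v/ω = 1.5/-0.25 = -6.0000
x' = -2 + -6.0000·(sin -0.6486 − sin -0.5236) = -1.3756
y' = 2 − -6.0000·(cos -0.6486 − cos -0.5236) = 1.5854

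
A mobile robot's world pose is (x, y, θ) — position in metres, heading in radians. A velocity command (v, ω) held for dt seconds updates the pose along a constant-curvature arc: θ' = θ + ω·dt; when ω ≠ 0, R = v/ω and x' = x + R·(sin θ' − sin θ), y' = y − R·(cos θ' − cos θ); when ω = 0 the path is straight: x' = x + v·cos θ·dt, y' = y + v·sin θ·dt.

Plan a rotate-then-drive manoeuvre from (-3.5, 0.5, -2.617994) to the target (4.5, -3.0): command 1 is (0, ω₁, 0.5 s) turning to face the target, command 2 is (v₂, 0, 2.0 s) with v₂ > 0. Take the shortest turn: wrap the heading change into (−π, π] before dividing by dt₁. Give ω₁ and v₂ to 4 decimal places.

heading to target = atan2(-3−0.5, 4.5−-3.5) = -0.4124
Δθ = wrap(-0.4124 − -2.6180) = 2.2056; ω₁ = Δθ/dt₁ = 4.4112
distance = √((4.5−-3.5)² + (-3−0.5)²) = 8.7321; v₂ = distance/dt₂ = 4.3661

ω₁ = 4.4112, v₂ = 4.3661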